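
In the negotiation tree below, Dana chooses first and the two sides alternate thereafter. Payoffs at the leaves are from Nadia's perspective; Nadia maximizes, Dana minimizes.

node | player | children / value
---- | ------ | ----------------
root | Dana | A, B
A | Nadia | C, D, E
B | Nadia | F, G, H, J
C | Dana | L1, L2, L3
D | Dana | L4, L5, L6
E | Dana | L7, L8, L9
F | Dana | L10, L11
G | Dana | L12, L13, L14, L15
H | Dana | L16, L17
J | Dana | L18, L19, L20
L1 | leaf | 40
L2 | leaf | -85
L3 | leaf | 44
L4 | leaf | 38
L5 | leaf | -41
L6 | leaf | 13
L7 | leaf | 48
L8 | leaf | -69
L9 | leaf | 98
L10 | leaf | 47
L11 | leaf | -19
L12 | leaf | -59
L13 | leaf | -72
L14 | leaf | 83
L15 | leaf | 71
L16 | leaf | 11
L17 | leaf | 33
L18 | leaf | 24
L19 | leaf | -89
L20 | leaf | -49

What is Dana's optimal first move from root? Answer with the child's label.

C (Dana): min(40, -85, 44) = -85
D (Dana): min(38, -41, 13) = -41
E (Dana): min(48, -69, 98) = -69
A (Nadia): max(-85, -41, -69) = -41
F (Dana): min(47, -19) = -19
G (Dana): min(-59, -72, 83, 71) = -72
H (Dana): min(11, 33) = 11
J (Dana): min(24, -89, -49) = -89
B (Nadia): max(-19, -72, 11, -89) = 11
root (Dana): min(-41, 11) = -41
Dana at root wants the lowest of {A=-41, B=11}, so chooses A.

A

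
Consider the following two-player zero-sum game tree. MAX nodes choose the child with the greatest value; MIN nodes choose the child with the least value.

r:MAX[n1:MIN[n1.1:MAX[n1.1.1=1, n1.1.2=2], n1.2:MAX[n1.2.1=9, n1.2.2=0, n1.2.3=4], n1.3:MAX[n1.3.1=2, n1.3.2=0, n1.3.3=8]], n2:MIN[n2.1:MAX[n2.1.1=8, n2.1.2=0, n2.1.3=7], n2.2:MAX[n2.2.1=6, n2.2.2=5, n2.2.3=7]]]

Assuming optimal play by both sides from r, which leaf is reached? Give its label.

n1.1 (MAX): max(1, 2) = 2
n1.2 (MAX): max(9, 0, 4) = 9
n1.3 (MAX): max(2, 0, 8) = 8
n1 (MIN): min(2, 9, 8) = 2
n2.1 (MAX): max(8, 0, 7) = 8
n2.2 (MAX): max(6, 5, 7) = 7
n2 (MIN): min(8, 7) = 7
r (MAX): max(2, 7) = 7
At r, MAX picks n2 (highest: 7).
At n2, MIN picks n2.2 (lowest: 7).
At n2.2, MAX picks n2.2.3 (highest: 7).
Terminal value 7.

n2.2.3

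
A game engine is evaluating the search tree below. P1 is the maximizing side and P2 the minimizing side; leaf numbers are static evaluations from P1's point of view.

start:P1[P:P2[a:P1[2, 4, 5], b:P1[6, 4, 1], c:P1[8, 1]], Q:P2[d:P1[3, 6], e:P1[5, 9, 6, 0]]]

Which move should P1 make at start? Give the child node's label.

a (P1): max(2, 4, 5) = 5
b (P1): max(6, 4, 1) = 6
c (P1): max(8, 1) = 8
P (P2): min(5, 6, 8) = 5
d (P1): max(3, 6) = 6
e (P1): max(5, 9, 6, 0) = 9
Q (P2): min(6, 9) = 6
start (P1): max(5, 6) = 6
P1 at start wants the highest of {P=5, Q=6}, so chooses Q.

Q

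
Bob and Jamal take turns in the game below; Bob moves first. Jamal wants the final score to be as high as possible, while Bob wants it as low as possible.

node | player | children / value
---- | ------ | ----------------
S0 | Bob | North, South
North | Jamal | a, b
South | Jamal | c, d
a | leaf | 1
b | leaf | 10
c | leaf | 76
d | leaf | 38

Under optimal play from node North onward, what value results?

10

North (Jamal): max(1, 10) = 10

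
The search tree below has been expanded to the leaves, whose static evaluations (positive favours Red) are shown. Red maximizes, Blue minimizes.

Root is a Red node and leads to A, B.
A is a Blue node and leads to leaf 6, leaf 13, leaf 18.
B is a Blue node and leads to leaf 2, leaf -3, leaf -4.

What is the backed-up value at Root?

6

A (Blue): min(6, 13, 18) = 6
B (Blue): min(2, -3, -4) = -4
Root (Red): max(6, -4) = 6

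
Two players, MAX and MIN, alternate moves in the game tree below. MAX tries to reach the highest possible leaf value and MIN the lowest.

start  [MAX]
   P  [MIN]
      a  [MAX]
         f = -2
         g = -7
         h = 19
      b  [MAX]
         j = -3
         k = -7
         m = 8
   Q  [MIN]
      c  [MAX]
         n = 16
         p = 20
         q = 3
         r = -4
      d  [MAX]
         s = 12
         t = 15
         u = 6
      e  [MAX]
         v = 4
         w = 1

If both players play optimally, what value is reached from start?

8

a (MAX): max(-2, -7, 19) = 19
b (MAX): max(-3, -7, 8) = 8
P (MIN): min(19, 8) = 8
c (MAX): max(16, 20, 3, -4) = 20
d (MAX): max(12, 15, 6) = 15
e (MAX): max(4, 1) = 4
Q (MIN): min(20, 15, 4) = 4
start (MAX): max(8, 4) = 8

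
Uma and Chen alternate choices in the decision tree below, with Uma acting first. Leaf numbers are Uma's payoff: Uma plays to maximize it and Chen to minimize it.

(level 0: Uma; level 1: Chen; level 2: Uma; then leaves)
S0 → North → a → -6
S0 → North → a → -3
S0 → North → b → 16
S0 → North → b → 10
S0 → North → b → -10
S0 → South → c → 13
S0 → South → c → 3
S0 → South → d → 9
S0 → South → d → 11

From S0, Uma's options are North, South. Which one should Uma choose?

South

a (Uma): max(-6, -3) = -3
b (Uma): max(16, 10, -10) = 16
North (Chen): min(-3, 16) = -3
c (Uma): max(13, 3) = 13
d (Uma): max(9, 11) = 11
South (Chen): min(13, 11) = 11
S0 (Uma): max(-3, 11) = 11
Uma at S0 wants the highest of {North=-3, South=11}, so chooses South.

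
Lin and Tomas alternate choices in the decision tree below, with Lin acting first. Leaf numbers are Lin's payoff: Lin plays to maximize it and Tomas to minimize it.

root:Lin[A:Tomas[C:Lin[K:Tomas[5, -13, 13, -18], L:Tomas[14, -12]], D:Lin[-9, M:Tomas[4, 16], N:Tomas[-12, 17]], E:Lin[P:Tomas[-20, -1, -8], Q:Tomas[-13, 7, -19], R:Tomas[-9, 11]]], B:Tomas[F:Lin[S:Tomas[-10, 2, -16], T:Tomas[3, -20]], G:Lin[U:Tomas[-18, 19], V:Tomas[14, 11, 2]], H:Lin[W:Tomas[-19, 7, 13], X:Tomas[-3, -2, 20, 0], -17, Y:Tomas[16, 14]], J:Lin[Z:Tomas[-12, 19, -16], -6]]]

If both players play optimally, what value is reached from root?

-12

K (Tomas): min(5, -13, 13, -18) = -18
L (Tomas): min(14, -12) = -12
C (Lin): max(-18, -12) = -12
M (Tomas): min(4, 16) = 4
N (Tomas): min(-12, 17) = -12
D (Lin): max(-9, 4, -12) = 4
P (Tomas): min(-20, -1, -8) = -20
Q (Tomas): min(-13, 7, -19) = -19
R (Tomas): min(-9, 11) = -9
E (Lin): max(-20, -19, -9) = -9
A (Tomas): min(-12, 4, -9) = -12
S (Tomas): min(-10, 2, -16) = -16
T (Tomas): min(3, -20) = -20
F (Lin): max(-16, -20) = -16
U (Tomas): min(-18, 19) = -18
V (Tomas): min(14, 11, 2) = 2
G (Lin): max(-18, 2) = 2
W (Tomas): min(-19, 7, 13) = -19
X (Tomas): min(-3, -2, 20, 0) = -3
Y (Tomas): min(16, 14) = 14
H (Lin): max(-19, -3, -17, 14) = 14
Z (Tomas): min(-12, 19, -16) = -16
J (Lin): max(-16, -6) = -6
B (Tomas): min(-16, 2, 14, -6) = -16
root (Lin): max(-12, -16) = -12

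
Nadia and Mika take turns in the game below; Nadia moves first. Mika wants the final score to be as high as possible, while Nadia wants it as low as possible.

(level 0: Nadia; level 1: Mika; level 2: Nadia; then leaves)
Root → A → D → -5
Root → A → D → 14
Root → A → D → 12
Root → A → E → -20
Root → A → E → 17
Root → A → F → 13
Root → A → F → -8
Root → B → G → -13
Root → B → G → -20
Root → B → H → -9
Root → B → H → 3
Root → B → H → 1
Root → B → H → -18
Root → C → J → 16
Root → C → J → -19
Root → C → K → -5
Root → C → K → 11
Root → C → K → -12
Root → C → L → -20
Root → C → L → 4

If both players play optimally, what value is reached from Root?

-18

D (Nadia): min(-5, 14, 12) = -5
E (Nadia): min(-20, 17) = -20
F (Nadia): min(13, -8) = -8
A (Mika): max(-5, -20, -8) = -5
G (Nadia): min(-13, -20) = -20
H (Nadia): min(-9, 3, 1, -18) = -18
B (Mika): max(-20, -18) = -18
J (Nadia): min(16, -19) = -19
K (Nadia): min(-5, 11, -12) = -12
L (Nadia): min(-20, 4) = -20
C (Mika): max(-19, -12, -20) = -12
Root (Nadia): min(-5, -18, -12) = -18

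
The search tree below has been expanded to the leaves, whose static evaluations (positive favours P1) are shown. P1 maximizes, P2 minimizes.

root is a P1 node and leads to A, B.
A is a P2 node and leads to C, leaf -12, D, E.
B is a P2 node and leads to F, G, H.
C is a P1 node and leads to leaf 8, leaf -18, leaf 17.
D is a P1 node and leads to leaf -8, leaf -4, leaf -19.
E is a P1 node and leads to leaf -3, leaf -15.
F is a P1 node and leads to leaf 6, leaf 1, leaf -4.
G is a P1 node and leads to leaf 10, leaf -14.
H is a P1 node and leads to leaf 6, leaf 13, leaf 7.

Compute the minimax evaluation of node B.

F (P1): max(6, 1, -4) = 6
G (P1): max(10, -14) = 10
H (P1): max(6, 13, 7) = 13
B (P2): min(6, 10, 13) = 6

6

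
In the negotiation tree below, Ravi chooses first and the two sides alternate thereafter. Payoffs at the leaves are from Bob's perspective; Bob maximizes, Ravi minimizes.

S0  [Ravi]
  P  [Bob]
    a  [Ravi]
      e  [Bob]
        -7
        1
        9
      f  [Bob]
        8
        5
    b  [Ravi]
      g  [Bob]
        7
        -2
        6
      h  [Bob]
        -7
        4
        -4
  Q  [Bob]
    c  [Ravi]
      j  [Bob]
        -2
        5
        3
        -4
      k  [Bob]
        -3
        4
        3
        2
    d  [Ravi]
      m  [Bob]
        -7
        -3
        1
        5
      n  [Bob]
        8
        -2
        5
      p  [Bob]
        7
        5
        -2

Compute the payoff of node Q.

j (Bob): max(-2, 5, 3, -4) = 5
k (Bob): max(-3, 4, 3, 2) = 4
c (Ravi): min(5, 4) = 4
m (Bob): max(-7, -3, 1, 5) = 5
n (Bob): max(8, -2, 5) = 8
p (Bob): max(7, 5, -2) = 7
d (Ravi): min(5, 8, 7) = 5
Q (Bob): max(4, 5) = 5

5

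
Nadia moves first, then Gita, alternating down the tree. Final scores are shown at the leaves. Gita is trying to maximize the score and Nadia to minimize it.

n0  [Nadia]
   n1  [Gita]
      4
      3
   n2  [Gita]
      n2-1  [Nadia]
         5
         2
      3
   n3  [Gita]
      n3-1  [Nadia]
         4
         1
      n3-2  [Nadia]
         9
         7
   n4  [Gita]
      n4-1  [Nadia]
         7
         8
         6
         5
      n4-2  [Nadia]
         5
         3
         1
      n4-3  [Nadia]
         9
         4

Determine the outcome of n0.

3

n1 (Gita): max(4, 3) = 4
n2-1 (Nadia): min(5, 2) = 2
n2 (Gita): max(2, 3) = 3
n3-1 (Nadia): min(4, 1) = 1
n3-2 (Nadia): min(9, 7) = 7
n3 (Gita): max(1, 7) = 7
n4-1 (Nadia): min(7, 8, 6, 5) = 5
n4-2 (Nadia): min(5, 3, 1) = 1
n4-3 (Nadia): min(9, 4) = 4
n4 (Gita): max(5, 1, 4) = 5
n0 (Nadia): min(4, 3, 7, 5) = 3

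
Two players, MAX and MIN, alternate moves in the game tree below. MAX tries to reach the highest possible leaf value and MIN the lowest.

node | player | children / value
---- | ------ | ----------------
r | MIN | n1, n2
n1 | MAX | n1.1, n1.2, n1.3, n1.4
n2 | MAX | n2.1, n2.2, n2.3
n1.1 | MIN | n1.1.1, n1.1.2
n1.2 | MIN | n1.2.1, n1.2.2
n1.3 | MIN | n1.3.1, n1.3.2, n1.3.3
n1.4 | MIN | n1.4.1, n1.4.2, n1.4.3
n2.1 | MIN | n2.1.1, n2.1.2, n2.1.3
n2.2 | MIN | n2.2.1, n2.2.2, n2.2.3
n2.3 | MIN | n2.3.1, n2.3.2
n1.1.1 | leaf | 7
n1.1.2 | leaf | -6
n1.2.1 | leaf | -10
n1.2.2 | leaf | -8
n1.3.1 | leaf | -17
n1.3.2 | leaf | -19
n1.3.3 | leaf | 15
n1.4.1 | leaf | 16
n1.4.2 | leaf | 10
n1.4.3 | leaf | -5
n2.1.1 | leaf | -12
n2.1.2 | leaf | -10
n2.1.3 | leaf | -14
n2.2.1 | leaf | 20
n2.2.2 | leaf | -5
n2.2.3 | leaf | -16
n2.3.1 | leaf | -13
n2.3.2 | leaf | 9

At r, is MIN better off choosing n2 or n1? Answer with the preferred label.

n2.1 (MIN): min(-12, -10, -14) = -14
n2.2 (MIN): min(20, -5, -16) = -16
n2.3 (MIN): min(-13, 9) = -13
n2 (MAX): max(-14, -16, -13) = -13
n1.1 (MIN): min(7, -6) = -6
n1.2 (MIN): min(-10, -8) = -10
n1.3 (MIN): min(-17, -19, 15) = -19
n1.4 (MIN): min(16, 10, -5) = -5
n1 (MAX): max(-6, -10, -19, -5) = -5
MIN prefers the lower value; n2=-13, n1=-5. n2 is better since -13 < -5.

n2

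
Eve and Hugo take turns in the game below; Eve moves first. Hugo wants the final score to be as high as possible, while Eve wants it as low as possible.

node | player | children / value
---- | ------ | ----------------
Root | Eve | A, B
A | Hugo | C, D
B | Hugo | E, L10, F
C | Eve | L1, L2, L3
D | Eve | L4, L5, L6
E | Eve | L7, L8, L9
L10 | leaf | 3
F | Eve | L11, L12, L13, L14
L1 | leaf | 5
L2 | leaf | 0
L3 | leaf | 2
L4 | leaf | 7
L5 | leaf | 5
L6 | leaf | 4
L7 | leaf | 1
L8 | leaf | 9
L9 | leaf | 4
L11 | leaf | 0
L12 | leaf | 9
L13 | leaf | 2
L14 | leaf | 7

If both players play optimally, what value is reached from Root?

C (Eve): min(5, 0, 2) = 0
D (Eve): min(7, 5, 4) = 4
A (Hugo): max(0, 4) = 4
E (Eve): min(1, 9, 4) = 1
F (Eve): min(0, 9, 2, 7) = 0
B (Hugo): max(1, 3, 0) = 3
Root (Eve): min(4, 3) = 3

3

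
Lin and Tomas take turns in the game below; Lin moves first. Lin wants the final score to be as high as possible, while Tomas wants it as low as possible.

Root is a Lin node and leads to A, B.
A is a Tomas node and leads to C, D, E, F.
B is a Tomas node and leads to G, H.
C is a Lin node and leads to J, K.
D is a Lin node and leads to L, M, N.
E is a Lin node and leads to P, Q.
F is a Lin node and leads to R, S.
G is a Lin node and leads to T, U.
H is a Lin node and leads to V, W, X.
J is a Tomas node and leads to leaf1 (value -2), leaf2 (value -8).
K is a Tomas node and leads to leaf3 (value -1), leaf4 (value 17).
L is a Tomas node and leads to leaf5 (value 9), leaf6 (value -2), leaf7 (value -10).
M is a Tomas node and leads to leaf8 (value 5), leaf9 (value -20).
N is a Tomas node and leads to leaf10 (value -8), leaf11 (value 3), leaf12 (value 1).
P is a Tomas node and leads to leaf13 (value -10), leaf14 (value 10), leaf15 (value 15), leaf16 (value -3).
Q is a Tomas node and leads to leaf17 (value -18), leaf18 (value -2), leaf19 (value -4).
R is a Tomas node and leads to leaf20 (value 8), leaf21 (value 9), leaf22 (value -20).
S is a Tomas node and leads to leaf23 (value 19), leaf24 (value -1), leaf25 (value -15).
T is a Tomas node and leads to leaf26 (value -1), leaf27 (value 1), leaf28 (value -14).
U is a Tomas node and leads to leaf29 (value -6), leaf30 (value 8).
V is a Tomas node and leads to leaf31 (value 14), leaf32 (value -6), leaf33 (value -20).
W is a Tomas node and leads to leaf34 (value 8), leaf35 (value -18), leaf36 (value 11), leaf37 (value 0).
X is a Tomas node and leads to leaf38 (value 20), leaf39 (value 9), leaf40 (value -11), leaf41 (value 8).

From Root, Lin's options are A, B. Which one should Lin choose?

B

J (Tomas): min(-2, -8) = -8
K (Tomas): min(-1, 17) = -1
C (Lin): max(-8, -1) = -1
L (Tomas): min(9, -2, -10) = -10
M (Tomas): min(5, -20) = -20
N (Tomas): min(-8, 3, 1) = -8
D (Lin): max(-10, -20, -8) = -8
P (Tomas): min(-10, 10, 15, -3) = -10
Q (Tomas): min(-18, -2, -4) = -18
E (Lin): max(-10, -18) = -10
R (Tomas): min(8, 9, -20) = -20
S (Tomas): min(19, -1, -15) = -15
F (Lin): max(-20, -15) = -15
A (Tomas): min(-1, -8, -10, -15) = -15
T (Tomas): min(-1, 1, -14) = -14
U (Tomas): min(-6, 8) = -6
G (Lin): max(-14, -6) = -6
V (Tomas): min(14, -6, -20) = -20
W (Tomas): min(8, -18, 11, 0) = -18
X (Tomas): min(20, 9, -11, 8) = -11
H (Lin): max(-20, -18, -11) = -11
B (Tomas): min(-6, -11) = -11
Root (Lin): max(-15, -11) = -11
Lin at Root wants the highest of {A=-15, B=-11}, so chooses B.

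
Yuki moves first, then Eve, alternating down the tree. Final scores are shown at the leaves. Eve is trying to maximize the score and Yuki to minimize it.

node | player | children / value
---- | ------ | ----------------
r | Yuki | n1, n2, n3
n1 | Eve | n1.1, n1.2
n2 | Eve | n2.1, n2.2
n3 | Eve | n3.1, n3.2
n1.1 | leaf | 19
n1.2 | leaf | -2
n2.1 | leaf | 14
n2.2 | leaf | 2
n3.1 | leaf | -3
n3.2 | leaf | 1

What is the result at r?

1

n1 (Eve): max(19, -2) = 19
n2 (Eve): max(14, 2) = 14
n3 (Eve): max(-3, 1) = 1
r (Yuki): min(19, 14, 1) = 1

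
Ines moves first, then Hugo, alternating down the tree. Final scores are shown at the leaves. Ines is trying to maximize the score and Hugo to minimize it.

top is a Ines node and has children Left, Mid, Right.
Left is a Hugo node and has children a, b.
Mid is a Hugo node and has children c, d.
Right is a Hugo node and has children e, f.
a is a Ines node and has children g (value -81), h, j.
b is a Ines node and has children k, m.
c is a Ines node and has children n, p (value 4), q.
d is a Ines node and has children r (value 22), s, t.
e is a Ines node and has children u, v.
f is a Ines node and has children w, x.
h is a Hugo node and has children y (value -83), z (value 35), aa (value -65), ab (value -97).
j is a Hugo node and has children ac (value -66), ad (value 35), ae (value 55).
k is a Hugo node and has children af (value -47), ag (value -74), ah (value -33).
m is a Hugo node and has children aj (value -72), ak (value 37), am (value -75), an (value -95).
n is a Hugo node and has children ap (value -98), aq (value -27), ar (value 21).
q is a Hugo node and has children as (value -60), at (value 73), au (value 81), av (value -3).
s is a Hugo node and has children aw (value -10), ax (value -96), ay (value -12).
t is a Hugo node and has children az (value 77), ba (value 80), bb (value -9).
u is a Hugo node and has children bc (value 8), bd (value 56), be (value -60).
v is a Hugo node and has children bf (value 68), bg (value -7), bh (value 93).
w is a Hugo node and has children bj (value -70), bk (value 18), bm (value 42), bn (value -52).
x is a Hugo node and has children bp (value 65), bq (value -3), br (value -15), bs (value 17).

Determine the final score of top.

4

h (Hugo): min(-83, 35, -65, -97) = -97
j (Hugo): min(-66, 35, 55) = -66
a (Ines): max(-81, -97, -66) = -66
k (Hugo): min(-47, -74, -33) = -74
m (Hugo): min(-72, 37, -75, -95) = -95
b (Ines): max(-74, -95) = -74
Left (Hugo): min(-66, -74) = -74
n (Hugo): min(-98, -27, 21) = -98
q (Hugo): min(-60, 73, 81, -3) = -60
c (Ines): max(-98, 4, -60) = 4
s (Hugo): min(-10, -96, -12) = -96
t (Hugo): min(77, 80, -9) = -9
d (Ines): max(22, -96, -9) = 22
Mid (Hugo): min(4, 22) = 4
u (Hugo): min(8, 56, -60) = -60
v (Hugo): min(68, -7, 93) = -7
e (Ines): max(-60, -7) = -7
w (Hugo): min(-70, 18, 42, -52) = -70
x (Hugo): min(65, -3, -15, 17) = -15
f (Ines): max(-70, -15) = -15
Right (Hugo): min(-7, -15) = -15
top (Ines): max(-74, 4, -15) = 4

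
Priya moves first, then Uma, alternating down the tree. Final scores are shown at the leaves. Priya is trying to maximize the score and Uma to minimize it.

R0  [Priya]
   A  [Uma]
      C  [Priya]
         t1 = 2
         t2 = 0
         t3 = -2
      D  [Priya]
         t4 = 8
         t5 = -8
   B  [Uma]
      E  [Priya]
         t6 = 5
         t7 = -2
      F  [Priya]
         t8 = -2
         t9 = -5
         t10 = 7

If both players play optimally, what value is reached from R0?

C (Priya): max(2, 0, -2) = 2
D (Priya): max(8, -8) = 8
A (Uma): min(2, 8) = 2
E (Priya): max(5, -2) = 5
F (Priya): max(-2, -5, 7) = 7
B (Uma): min(5, 7) = 5
R0 (Priya): max(2, 5) = 5

5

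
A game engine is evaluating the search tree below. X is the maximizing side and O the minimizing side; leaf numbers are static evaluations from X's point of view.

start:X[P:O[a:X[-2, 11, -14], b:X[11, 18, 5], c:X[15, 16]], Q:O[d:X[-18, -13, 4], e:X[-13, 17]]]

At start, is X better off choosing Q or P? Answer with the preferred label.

d (X): max(-18, -13, 4) = 4
e (X): max(-13, 17) = 17
Q (O): min(4, 17) = 4
a (X): max(-2, 11, -14) = 11
b (X): max(11, 18, 5) = 18
c (X): max(15, 16) = 16
P (O): min(11, 18, 16) = 11
X prefers the higher value; Q=4, P=11. P is better since 11 > 4.

P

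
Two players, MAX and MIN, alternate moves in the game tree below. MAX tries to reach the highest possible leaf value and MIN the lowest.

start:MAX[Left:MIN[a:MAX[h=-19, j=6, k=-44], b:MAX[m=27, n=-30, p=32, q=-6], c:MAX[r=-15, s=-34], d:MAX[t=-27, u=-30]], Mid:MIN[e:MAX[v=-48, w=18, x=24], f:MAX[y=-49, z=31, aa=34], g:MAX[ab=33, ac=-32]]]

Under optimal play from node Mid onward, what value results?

24

e (MAX): max(-48, 18, 24) = 24
f (MAX): max(-49, 31, 34) = 34
g (MAX): max(33, -32) = 33
Mid (MIN): min(24, 34, 33) = 24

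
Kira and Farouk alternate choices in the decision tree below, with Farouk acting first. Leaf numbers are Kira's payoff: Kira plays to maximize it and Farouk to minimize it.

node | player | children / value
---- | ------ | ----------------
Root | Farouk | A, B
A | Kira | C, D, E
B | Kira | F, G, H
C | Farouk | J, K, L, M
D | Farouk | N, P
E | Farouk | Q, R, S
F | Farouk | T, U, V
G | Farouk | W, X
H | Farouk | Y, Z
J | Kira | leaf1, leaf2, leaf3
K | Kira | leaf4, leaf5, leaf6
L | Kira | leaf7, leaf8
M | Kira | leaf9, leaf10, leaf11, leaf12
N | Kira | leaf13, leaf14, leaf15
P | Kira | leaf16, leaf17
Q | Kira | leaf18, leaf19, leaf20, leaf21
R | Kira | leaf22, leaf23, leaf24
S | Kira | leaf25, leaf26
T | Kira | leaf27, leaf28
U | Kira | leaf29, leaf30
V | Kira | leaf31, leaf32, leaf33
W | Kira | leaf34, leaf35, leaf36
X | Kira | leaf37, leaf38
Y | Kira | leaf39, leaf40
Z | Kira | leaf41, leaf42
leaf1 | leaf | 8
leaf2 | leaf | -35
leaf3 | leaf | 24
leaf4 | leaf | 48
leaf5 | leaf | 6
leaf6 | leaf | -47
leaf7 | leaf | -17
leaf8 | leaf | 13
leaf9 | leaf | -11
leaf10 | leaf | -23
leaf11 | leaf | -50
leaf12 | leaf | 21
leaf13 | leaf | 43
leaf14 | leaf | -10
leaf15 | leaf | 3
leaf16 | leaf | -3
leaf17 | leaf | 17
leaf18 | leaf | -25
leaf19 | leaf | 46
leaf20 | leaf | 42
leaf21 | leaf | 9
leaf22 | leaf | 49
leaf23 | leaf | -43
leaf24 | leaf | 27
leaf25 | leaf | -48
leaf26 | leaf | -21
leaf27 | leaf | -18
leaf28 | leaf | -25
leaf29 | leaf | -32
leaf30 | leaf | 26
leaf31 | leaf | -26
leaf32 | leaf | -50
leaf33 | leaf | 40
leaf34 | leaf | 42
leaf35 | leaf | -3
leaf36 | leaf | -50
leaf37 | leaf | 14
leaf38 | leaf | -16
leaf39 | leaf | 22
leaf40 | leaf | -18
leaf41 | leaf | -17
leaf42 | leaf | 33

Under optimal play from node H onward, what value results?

22

Y (Kira): max(22, -18) = 22
Z (Kira): max(-17, 33) = 33
H (Farouk): min(22, 33) = 22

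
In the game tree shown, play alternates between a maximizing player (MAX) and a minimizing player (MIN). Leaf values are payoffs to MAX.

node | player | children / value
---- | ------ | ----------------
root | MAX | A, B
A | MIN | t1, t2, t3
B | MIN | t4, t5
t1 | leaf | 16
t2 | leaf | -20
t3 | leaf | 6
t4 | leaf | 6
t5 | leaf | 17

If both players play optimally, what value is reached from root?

6

A (MIN): min(16, -20, 6) = -20
B (MIN): min(6, 17) = 6
root (MAX): max(-20, 6) = 6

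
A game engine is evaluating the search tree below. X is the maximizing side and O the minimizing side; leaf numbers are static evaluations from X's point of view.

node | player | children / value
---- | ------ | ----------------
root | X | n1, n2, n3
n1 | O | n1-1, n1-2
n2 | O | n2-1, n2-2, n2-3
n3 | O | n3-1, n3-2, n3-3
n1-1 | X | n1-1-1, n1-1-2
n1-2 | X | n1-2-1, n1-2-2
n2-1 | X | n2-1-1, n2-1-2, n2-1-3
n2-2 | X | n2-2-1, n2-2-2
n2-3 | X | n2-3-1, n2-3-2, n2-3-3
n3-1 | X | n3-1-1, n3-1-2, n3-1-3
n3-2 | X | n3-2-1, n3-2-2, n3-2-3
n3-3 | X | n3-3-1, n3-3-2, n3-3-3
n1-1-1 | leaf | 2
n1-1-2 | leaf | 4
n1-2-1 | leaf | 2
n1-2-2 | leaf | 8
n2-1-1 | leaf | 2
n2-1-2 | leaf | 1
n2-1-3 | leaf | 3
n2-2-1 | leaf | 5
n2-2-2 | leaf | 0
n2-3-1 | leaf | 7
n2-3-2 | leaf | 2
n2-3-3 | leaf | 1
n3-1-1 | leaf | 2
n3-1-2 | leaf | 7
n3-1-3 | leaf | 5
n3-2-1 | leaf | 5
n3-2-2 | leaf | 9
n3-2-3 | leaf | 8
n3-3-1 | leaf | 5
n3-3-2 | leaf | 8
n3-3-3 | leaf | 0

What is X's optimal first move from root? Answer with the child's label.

n3

n1-1 (X): max(2, 4) = 4
n1-2 (X): max(2, 8) = 8
n1 (O): min(4, 8) = 4
n2-1 (X): max(2, 1, 3) = 3
n2-2 (X): max(5, 0) = 5
n2-3 (X): max(7, 2, 1) = 7
n2 (O): min(3, 5, 7) = 3
n3-1 (X): max(2, 7, 5) = 7
n3-2 (X): max(5, 9, 8) = 9
n3-3 (X): max(5, 8, 0) = 8
n3 (O): min(7, 9, 8) = 7
root (X): max(4, 3, 7) = 7
X at root wants the highest of {n1=4, n2=3, n3=7}, so chooses n3.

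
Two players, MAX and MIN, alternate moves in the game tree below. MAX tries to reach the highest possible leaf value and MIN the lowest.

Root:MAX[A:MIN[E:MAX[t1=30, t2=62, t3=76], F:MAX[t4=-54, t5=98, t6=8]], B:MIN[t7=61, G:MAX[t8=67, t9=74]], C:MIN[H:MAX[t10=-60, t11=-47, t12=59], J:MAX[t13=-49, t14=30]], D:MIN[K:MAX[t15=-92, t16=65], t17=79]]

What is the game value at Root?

76

E (MAX): max(30, 62, 76) = 76
F (MAX): max(-54, 98, 8) = 98
A (MIN): min(76, 98) = 76
G (MAX): max(67, 74) = 74
B (MIN): min(61, 74) = 61
H (MAX): max(-60, -47, 59) = 59
J (MAX): max(-49, 30) = 30
C (MIN): min(59, 30) = 30
K (MAX): max(-92, 65) = 65
D (MIN): min(65, 79) = 65
Root (MAX): max(76, 61, 30, 65) = 76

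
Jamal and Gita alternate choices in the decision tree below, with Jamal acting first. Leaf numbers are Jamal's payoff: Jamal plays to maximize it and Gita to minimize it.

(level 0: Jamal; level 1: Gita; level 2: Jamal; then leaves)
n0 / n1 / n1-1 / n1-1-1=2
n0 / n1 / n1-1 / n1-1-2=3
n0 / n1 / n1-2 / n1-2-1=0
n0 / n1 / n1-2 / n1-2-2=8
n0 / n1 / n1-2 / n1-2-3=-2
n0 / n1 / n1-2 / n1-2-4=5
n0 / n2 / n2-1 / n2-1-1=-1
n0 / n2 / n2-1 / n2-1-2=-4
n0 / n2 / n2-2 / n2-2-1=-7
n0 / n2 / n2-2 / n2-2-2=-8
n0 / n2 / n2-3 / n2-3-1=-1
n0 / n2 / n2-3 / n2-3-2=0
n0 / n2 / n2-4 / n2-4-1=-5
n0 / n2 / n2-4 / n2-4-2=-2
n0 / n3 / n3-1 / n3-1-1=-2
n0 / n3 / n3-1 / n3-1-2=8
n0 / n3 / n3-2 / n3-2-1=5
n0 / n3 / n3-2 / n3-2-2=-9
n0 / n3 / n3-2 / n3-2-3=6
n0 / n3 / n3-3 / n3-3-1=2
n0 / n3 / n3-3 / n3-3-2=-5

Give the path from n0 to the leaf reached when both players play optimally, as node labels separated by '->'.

n1-1 (Jamal): max(2, 3) = 3
n1-2 (Jamal): max(0, 8, -2, 5) = 8
n1 (Gita): min(3, 8) = 3
n2-1 (Jamal): max(-1, -4) = -1
n2-2 (Jamal): max(-7, -8) = -7
n2-3 (Jamal): max(-1, 0) = 0
n2-4 (Jamal): max(-5, -2) = -2
n2 (Gita): min(-1, -7, 0, -2) = -7
n3-1 (Jamal): max(-2, 8) = 8
n3-2 (Jamal): max(5, -9, 6) = 6
n3-3 (Jamal): max(2, -5) = 2
n3 (Gita): min(8, 6, 2) = 2
n0 (Jamal): max(3, -7, 2) = 3
At n0, Jamal picks n1 (highest: 3).
At n1, Gita picks n1-1 (lowest: 3).
At n1-1, Jamal picks n1-1-2 (highest: 3).
Terminal value 3.

n0 -> n1 -> n1-1 -> n1-1-2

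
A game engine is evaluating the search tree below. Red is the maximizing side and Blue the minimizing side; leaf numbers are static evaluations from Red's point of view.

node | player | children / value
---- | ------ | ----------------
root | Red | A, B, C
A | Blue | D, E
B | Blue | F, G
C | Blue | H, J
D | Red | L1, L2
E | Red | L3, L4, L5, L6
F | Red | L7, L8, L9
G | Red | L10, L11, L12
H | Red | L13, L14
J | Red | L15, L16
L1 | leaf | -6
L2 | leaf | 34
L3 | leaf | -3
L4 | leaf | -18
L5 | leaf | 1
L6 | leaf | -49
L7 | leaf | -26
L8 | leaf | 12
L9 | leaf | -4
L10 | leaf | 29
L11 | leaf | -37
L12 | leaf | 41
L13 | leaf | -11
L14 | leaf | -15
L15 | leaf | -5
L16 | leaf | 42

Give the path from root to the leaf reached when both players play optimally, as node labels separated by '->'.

root -> B -> F -> L8

D (Red): max(-6, 34) = 34
E (Red): max(-3, -18, 1, -49) = 1
A (Blue): min(34, 1) = 1
F (Red): max(-26, 12, -4) = 12
G (Red): max(29, -37, 41) = 41
B (Blue): min(12, 41) = 12
H (Red): max(-11, -15) = -11
J (Red): max(-5, 42) = 42
C (Blue): min(-11, 42) = -11
root (Red): max(1, 12, -11) = 12
At root, Red picks B (highest: 12).
At B, Blue picks F (lowest: 12).
At F, Red picks L8 (highest: 12).
Terminal value 12.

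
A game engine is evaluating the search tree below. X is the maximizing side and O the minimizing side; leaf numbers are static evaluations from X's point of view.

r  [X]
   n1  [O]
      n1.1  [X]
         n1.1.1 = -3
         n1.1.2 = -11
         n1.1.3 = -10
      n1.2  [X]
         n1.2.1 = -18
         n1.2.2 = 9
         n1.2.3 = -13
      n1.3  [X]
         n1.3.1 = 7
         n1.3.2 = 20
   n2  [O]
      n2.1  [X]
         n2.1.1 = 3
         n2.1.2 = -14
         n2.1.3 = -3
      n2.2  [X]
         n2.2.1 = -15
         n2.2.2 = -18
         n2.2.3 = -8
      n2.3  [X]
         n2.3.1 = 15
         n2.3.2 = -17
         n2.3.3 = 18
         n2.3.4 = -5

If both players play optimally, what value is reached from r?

n1.1 (X): max(-3, -11, -10) = -3
n1.2 (X): max(-18, 9, -13) = 9
n1.3 (X): max(7, 20) = 20
n1 (O): min(-3, 9, 20) = -3
n2.1 (X): max(3, -14, -3) = 3
n2.2 (X): max(-15, -18, -8) = -8
n2.3 (X): max(15, -17, 18, -5) = 18
n2 (O): min(3, -8, 18) = -8
r (X): max(-3, -8) = -3

-3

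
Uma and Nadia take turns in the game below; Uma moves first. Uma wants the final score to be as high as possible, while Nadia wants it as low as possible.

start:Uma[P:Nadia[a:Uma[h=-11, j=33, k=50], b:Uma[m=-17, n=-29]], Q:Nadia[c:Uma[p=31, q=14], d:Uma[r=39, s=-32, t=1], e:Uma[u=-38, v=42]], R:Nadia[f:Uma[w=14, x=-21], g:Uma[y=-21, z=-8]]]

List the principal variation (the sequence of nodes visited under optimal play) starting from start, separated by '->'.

start -> Q -> c -> p

a (Uma): max(-11, 33, 50) = 50
b (Uma): max(-17, -29) = -17
P (Nadia): min(50, -17) = -17
c (Uma): max(31, 14) = 31
d (Uma): max(39, -32, 1) = 39
e (Uma): max(-38, 42) = 42
Q (Nadia): min(31, 39, 42) = 31
f (Uma): max(14, -21) = 14
g (Uma): max(-21, -8) = -8
R (Nadia): min(14, -8) = -8
start (Uma): max(-17, 31, -8) = 31
At start, Uma picks Q (highest: 31).
At Q, Nadia picks c (lowest: 31).
At c, Uma picks p (highest: 31).
Terminal value 31.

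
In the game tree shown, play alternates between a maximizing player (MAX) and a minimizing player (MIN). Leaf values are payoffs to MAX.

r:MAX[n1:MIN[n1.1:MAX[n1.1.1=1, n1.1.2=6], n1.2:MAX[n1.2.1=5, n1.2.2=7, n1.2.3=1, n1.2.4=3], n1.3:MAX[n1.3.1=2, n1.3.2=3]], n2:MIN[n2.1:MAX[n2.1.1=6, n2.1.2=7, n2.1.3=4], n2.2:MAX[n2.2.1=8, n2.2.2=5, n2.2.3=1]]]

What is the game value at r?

n1.1 (MAX): max(1, 6) = 6
n1.2 (MAX): max(5, 7, 1, 3) = 7
n1.3 (MAX): max(2, 3) = 3
n1 (MIN): min(6, 7, 3) = 3
n2.1 (MAX): max(6, 7, 4) = 7
n2.2 (MAX): max(8, 5, 1) = 8
n2 (MIN): min(7, 8) = 7
r (MAX): max(3, 7) = 7

7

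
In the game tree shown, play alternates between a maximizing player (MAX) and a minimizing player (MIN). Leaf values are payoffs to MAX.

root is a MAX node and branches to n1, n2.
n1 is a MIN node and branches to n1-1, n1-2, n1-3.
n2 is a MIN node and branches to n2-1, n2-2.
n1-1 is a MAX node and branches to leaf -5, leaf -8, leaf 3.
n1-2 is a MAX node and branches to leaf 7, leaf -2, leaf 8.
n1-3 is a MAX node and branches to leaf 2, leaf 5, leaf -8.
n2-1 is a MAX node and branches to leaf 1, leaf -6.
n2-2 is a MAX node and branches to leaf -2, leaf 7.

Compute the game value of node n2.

n2-1 (MAX): max(1, -6) = 1
n2-2 (MAX): max(-2, 7) = 7
n2 (MIN): min(1, 7) = 1

1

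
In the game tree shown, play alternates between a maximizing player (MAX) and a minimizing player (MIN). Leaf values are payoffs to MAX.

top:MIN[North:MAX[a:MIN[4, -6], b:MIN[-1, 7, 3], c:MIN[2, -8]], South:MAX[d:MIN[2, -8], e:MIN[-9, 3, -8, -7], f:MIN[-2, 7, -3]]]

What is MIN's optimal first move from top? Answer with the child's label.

a (MIN): min(4, -6) = -6
b (MIN): min(-1, 7, 3) = -1
c (MIN): min(2, -8) = -8
North (MAX): max(-6, -1, -8) = -1
d (MIN): min(2, -8) = -8
e (MIN): min(-9, 3, -8, -7) = -9
f (MIN): min(-2, 7, -3) = -3
South (MAX): max(-8, -9, -3) = -3
top (MIN): min(-1, -3) = -3
MIN at top wants the lowest of {North=-1, South=-3}, so chooses South.

South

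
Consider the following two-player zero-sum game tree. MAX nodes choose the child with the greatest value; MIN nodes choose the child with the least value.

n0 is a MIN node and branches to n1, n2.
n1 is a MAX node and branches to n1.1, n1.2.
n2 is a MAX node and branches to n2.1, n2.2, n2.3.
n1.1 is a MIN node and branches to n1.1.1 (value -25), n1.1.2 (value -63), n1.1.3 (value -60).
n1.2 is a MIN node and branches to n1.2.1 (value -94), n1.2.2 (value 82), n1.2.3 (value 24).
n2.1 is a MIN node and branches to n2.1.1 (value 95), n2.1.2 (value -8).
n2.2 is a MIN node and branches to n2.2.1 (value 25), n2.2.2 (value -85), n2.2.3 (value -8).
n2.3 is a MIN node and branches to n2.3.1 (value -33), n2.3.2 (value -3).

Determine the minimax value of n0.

n1.1 (MIN): min(-25, -63, -60) = -63
n1.2 (MIN): min(-94, 82, 24) = -94
n1 (MAX): max(-63, -94) = -63
n2.1 (MIN): min(95, -8) = -8
n2.2 (MIN): min(25, -85, -8) = -85
n2.3 (MIN): min(-33, -3) = -33
n2 (MAX): max(-8, -85, -33) = -8
n0 (MIN): min(-63, -8) = -63

-63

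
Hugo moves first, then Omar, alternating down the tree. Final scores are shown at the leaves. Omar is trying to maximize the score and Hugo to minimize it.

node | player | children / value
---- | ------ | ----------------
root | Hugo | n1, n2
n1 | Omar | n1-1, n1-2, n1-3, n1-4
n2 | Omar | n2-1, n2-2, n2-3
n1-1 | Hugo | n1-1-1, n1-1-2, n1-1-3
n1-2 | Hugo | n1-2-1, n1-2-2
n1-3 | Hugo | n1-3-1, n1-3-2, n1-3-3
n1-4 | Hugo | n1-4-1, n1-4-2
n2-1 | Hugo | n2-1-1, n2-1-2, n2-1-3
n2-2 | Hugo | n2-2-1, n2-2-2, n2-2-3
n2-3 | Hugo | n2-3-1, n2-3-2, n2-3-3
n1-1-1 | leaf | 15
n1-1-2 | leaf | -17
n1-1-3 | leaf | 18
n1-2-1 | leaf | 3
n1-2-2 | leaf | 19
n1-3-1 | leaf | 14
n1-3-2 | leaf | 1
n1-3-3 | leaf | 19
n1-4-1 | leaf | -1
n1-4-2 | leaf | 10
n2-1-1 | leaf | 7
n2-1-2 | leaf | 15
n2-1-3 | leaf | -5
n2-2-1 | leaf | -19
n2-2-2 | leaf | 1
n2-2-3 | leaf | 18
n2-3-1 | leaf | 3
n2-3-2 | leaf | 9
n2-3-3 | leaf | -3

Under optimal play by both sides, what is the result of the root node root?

-3

n1-1 (Hugo): min(15, -17, 18) = -17
n1-2 (Hugo): min(3, 19) = 3
n1-3 (Hugo): min(14, 1, 19) = 1
n1-4 (Hugo): min(-1, 10) = -1
n1 (Omar): max(-17, 3, 1, -1) = 3
n2-1 (Hugo): min(7, 15, -5) = -5
n2-2 (Hugo): min(-19, 1, 18) = -19
n2-3 (Hugo): min(3, 9, -3) = -3
n2 (Omar): max(-5, -19, -3) = -3
root (Hugo): min(3, -3) = -3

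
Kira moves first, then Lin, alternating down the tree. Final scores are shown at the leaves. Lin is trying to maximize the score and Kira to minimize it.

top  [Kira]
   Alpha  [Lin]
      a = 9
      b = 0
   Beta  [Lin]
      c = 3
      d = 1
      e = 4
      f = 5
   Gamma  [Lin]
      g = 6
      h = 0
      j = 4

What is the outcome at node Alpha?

9

Alpha (Lin): max(9, 0) = 9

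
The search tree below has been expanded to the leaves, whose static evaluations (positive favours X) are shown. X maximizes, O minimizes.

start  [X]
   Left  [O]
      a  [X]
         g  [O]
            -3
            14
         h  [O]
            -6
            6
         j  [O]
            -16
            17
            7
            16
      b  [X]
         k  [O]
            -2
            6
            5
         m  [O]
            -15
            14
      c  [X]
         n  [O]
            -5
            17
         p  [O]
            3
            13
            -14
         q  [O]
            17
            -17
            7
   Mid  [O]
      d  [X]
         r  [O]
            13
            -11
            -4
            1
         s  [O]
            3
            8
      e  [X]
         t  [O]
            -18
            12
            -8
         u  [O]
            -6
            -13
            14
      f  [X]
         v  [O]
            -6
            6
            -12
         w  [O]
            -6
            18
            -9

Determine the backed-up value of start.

g (O): min(-3, 14) = -3
h (O): min(-6, 6) = -6
j (O): min(-16, 17, 7, 16) = -16
a (X): max(-3, -6, -16) = -3
k (O): min(-2, 6, 5) = -2
m (O): min(-15, 14) = -15
b (X): max(-2, -15) = -2
n (O): min(-5, 17) = -5
p (O): min(3, 13, -14) = -14
q (O): min(17, -17, 7) = -17
c (X): max(-5, -14, -17) = -5
Left (O): min(-3, -2, -5) = -5
r (O): min(13, -11, -4, 1) = -11
s (O): min(3, 8) = 3
d (X): max(-11, 3) = 3
t (O): min(-18, 12, -8) = -18
u (O): min(-6, -13, 14) = -13
e (X): max(-18, -13) = -13
v (O): min(-6, 6, -12) = -12
w (O): min(-6, 18, -9) = -9
f (X): max(-12, -9) = -9
Mid (O): min(3, -13, -9) = -13
start (X): max(-5, -13) = -5

-5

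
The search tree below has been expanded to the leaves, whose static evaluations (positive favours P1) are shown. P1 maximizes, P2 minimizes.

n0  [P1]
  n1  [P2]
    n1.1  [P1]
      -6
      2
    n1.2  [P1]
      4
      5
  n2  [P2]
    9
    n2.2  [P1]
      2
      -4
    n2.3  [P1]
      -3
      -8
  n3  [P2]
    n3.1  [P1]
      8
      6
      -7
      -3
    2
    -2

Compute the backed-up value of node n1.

n1.1 (P1): max(-6, 2) = 2
n1.2 (P1): max(4, 5) = 5
n1 (P2): min(2, 5) = 2

2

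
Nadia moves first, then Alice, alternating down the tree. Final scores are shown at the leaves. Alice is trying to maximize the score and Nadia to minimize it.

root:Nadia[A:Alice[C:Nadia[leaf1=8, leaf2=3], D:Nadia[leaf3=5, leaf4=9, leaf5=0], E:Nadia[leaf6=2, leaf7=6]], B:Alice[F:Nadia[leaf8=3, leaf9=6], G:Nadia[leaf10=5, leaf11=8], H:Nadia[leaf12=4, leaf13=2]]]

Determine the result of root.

C (Nadia): min(8, 3) = 3
D (Nadia): min(5, 9, 0) = 0
E (Nadia): min(2, 6) = 2
A (Alice): max(3, 0, 2) = 3
F (Nadia): min(3, 6) = 3
G (Nadia): min(5, 8) = 5
H (Nadia): min(4, 2) = 2
B (Alice): max(3, 5, 2) = 5
root (Nadia): min(3, 5) = 3

3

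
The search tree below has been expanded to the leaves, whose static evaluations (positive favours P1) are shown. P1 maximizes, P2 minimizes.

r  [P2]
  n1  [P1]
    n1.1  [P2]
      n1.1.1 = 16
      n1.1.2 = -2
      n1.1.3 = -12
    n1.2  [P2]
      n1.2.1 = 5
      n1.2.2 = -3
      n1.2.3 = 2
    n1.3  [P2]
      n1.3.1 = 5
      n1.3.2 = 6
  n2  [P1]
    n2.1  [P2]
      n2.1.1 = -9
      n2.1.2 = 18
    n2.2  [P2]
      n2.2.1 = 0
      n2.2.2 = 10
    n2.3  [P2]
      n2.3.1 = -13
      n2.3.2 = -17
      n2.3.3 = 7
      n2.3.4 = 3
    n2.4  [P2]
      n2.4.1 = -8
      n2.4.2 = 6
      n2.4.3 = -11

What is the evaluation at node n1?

n1.1 (P2): min(16, -2, -12) = -12
n1.2 (P2): min(5, -3, 2) = -3
n1.3 (P2): min(5, 6) = 5
n1 (P1): max(-12, -3, 5) = 5

5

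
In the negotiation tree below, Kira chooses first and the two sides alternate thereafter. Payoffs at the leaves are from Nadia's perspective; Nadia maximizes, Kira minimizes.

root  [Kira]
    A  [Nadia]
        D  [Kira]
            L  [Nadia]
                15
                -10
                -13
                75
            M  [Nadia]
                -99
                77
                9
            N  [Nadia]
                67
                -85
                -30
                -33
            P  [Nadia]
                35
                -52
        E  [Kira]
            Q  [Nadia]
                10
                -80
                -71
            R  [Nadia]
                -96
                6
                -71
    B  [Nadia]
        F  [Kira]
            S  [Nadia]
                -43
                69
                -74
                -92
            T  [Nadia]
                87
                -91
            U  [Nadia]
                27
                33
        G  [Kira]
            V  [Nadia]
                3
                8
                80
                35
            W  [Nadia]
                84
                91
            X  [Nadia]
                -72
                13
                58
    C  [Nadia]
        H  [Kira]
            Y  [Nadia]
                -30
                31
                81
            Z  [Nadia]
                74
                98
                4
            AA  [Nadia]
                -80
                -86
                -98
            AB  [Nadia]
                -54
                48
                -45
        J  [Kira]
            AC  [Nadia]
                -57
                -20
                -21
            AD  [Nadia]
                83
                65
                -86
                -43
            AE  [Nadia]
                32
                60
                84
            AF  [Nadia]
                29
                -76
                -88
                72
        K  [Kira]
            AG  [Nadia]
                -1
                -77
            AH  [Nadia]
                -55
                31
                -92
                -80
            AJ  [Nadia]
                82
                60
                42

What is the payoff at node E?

Q (Nadia): max(10, -80, -71) = 10
R (Nadia): max(-96, 6, -71) = 6
E (Kira): min(10, 6) = 6

6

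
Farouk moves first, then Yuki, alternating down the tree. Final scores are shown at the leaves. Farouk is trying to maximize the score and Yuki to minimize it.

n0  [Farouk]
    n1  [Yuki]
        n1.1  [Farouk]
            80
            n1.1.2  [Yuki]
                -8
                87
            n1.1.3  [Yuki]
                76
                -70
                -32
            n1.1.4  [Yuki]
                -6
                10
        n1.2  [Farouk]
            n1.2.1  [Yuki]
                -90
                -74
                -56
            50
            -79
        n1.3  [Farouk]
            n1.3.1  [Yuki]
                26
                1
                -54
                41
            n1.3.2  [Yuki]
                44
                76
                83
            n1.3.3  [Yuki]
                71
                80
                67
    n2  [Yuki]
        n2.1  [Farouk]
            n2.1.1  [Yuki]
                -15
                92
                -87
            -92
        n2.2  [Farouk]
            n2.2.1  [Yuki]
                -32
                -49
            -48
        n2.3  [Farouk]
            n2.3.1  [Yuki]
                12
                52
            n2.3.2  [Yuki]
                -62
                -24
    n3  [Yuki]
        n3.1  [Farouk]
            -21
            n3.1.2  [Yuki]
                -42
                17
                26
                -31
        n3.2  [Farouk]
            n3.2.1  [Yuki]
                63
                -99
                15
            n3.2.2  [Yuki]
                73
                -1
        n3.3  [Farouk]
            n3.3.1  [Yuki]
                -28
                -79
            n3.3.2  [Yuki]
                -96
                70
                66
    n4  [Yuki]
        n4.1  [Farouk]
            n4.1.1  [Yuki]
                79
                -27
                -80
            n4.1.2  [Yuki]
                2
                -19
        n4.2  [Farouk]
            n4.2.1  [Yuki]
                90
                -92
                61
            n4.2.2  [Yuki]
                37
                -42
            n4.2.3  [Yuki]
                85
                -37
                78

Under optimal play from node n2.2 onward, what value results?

-48

n2.2.1 (Yuki): min(-32, -49) = -49
n2.2 (Farouk): max(-49, -48) = -48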